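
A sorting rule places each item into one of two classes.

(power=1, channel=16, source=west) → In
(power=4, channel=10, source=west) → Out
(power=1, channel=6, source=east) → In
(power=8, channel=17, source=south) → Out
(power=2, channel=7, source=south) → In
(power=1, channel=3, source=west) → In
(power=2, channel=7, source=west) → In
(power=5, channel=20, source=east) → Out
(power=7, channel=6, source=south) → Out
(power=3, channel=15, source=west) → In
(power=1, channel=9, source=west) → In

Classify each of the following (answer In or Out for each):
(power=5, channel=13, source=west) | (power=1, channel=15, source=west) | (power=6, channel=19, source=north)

Out, In, Out

One predicate separates the groups cleanly: power ≤ 3.
(power=5, channel=13, source=west): power = 5, fails the rule → Out.
(power=1, channel=15, source=west): power = 1, meets the rule → In.
(power=6, channel=19, source=north): power = 6, fails the rule → Out.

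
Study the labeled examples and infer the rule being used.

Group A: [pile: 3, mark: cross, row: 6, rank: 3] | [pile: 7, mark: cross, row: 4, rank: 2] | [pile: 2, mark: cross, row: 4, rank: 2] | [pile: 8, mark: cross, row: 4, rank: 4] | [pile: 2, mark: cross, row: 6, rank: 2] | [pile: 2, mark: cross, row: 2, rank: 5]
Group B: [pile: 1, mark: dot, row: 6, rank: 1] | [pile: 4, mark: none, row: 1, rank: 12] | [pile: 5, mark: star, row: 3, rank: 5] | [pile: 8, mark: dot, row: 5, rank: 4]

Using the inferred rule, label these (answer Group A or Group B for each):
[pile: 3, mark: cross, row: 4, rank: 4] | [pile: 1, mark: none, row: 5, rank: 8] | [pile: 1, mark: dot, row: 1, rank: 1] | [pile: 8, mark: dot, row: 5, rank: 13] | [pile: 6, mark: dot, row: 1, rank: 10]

The distinguishing property — mark is cross — holds for all the 'Group A' cases and none of the 'Group B' cases.
[pile: 3, mark: cross, row: 4, rank: 4] → mark is cross → Group A.
[pile: 1, mark: none, row: 5, rank: 8] → mark is none → Group B.
[pile: 1, mark: dot, row: 1, rank: 1] → mark is dot → Group B.
[pile: 8, mark: dot, row: 5, rank: 13] → mark is dot → Group B.
[pile: 6, mark: dot, row: 1, rank: 10] → mark is dot → Group B.

Group A, Group B, Group B, Group B, Group B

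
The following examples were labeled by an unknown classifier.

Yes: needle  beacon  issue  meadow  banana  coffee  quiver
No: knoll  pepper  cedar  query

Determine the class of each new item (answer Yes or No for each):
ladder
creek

The pattern is that an item is 'Yes' exactly when: has ≥ 3 vowels.
ladder: No (2 vowels).
creek: No (2 vowels).

No, No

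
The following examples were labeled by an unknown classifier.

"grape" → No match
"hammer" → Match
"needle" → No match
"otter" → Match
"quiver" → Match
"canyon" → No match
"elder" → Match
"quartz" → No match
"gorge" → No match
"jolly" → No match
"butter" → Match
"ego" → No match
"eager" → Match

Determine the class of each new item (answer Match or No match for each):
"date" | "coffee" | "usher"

No match, No match, Match

All 'Match' examples share one property — ends with 'r' — and every 'No match' example lacks it.
"date": ends with 'e', doesn't qualify → No match. "coffee": ends with 'e', doesn't qualify → No match. "usher": ends with 'r', meets the rule → Match.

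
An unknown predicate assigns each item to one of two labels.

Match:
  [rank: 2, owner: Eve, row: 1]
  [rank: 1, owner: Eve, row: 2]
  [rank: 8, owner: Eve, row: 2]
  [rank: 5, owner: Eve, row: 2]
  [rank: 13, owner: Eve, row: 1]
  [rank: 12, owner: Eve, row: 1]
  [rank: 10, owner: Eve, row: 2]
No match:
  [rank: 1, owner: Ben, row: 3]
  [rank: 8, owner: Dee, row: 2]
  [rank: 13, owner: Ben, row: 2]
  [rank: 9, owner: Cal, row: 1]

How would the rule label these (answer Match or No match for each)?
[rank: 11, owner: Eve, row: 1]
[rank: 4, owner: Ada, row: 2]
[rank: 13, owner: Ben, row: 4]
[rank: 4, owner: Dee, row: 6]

Comparing the two groups points to one rule — owner is Eve.
[rank: 11, owner: Eve, row: 1]: owner is Eve — checks out, so Match.
[rank: 4, owner: Ada, row: 2]: owner is Ada — does not satisfy this, so No match.
[rank: 13, owner: Ben, row: 4]: owner is Ben — does not satisfy this, so No match.
[rank: 4, owner: Dee, row: 6]: owner is Dee — does not satisfy this, so No match.

Match, No match, No match, No match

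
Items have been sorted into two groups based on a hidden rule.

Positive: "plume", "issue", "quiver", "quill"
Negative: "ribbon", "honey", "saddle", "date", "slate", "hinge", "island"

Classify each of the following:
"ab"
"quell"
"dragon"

Negative, Positive, Negative

The classifier is using: contains 'u'.
"ab": Negative (no 'u'). "quell": Positive (has 'u'). "dragon": Negative (no 'u').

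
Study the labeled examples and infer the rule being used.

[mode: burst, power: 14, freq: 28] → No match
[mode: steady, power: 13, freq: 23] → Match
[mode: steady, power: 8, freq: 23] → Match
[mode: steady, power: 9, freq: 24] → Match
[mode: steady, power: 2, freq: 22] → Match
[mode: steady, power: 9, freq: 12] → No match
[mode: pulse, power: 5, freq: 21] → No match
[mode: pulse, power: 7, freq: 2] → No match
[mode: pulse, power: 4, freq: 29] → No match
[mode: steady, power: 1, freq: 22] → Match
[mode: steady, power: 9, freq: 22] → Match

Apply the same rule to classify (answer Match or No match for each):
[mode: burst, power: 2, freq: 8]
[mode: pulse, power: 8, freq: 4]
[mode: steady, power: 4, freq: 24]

No match, No match, Match

The distinguishing property — mode is steady AND freq ≥ 21 — holds for all the 'Match' cases and none of the 'No match' cases.
[mode: burst, power: 2, freq: 8] — mode is burst, freq = 8, hence No match.
[mode: pulse, power: 8, freq: 4] — mode is pulse, freq = 4, hence No match.
[mode: steady, power: 4, freq: 24] — mode is steady, freq = 24, hence Match.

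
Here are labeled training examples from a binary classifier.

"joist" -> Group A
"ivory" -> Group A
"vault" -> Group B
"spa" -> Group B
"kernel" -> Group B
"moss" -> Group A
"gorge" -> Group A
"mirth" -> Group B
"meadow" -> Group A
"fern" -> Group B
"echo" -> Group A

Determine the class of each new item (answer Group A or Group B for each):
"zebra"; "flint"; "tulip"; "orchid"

Group B, Group B, Group B, Group A

A rule that fits every label: contains 'o' — true of each 'Group A' example, false of each 'Group B' one.
"zebra": no 'o' — fails the rule, so Group B.
"flint": no 'o' — fails the rule, so Group B.
"tulip": no 'o' — fails the rule, so Group B.
"orchid": has 'o' — passes, so Group A.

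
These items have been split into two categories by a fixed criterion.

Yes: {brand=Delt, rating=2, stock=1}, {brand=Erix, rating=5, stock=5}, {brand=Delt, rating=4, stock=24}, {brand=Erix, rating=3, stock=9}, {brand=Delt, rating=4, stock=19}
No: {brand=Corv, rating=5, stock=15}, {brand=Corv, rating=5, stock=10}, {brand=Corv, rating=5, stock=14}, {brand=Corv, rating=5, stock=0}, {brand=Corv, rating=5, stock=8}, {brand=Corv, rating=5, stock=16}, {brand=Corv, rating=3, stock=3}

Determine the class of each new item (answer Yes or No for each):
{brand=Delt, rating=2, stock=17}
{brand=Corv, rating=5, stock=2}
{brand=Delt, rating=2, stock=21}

Yes, No, Yes

A rule that fits every label: brand is not Corv — true of each 'Yes' example, false of each 'No' one.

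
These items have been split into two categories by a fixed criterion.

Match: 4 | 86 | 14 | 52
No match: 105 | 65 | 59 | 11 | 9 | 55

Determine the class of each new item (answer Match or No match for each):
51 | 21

The rule appears to be: even.
51 → 51 is odd → No match.
21 → 21 is odd → No match.

No match, No match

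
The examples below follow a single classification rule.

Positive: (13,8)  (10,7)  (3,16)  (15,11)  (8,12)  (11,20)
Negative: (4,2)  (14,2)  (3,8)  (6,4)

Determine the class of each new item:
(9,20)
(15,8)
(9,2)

Positive, Positive, Negative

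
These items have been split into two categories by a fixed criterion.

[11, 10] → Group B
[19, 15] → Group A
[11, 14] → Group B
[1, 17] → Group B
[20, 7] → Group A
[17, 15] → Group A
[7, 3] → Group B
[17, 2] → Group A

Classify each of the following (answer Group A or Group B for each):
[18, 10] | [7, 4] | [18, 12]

Group A, Group B, Group A

The simplest hypothesis consistent with all the labels is: first ≥ 14.
[18, 10]: Group A (first 18). [7, 4]: Group B (first 7). [18, 12]: Group A (first 18).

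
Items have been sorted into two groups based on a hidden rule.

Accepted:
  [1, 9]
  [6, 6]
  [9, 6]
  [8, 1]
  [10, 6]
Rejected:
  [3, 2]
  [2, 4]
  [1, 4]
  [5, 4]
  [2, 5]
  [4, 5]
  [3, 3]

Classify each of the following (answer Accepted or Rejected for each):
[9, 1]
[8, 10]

All 'Accepted' examples share one property — max ≥ 6 — and every 'Rejected' example lacks it.
[9, 1]: max 9, has this property → Accepted.
[8, 10]: max 10, has this property → Accepted.

Accepted, Accepted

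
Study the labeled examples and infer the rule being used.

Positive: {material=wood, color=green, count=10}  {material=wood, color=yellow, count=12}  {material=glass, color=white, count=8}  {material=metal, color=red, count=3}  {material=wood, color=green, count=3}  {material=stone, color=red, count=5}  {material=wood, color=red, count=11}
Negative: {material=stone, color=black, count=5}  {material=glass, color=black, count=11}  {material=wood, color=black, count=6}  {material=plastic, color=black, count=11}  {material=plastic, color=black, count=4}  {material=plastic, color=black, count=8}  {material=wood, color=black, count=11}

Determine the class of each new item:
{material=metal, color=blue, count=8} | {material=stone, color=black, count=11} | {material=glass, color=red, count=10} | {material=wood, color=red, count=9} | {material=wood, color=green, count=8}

Positive, Negative, Positive, Positive, Positive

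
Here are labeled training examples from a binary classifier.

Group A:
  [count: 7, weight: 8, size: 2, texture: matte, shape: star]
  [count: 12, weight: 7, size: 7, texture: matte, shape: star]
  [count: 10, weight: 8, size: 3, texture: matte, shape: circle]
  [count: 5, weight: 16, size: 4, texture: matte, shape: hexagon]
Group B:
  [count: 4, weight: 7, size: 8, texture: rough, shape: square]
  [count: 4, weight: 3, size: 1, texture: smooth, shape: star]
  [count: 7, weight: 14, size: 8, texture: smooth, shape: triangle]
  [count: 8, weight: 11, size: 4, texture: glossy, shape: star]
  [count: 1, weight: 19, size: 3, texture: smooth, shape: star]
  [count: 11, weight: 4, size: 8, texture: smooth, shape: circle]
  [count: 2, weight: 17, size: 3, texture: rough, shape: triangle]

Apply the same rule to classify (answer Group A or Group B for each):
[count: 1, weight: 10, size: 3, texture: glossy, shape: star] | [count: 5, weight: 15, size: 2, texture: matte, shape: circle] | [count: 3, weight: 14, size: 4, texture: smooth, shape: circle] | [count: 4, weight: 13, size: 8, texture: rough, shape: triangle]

Group B, Group A, Group B, Group B

Looking at the examples, the only property every 'Group A' case has and every 'Group B' case lacks is: texture is matte.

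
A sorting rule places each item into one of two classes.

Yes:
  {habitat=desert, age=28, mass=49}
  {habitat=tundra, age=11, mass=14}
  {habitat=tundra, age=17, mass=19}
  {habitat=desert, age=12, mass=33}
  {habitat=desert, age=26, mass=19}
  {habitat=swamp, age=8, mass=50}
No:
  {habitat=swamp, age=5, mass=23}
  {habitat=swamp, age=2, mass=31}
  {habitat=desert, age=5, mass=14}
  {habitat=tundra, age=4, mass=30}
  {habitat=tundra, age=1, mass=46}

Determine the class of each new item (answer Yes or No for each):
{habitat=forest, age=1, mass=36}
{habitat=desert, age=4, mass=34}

The distinguishing property — age ≥ 8 — holds for all the 'Yes' cases and none of the 'No' cases.
{habitat=forest, age=1, mass=36} — age = 1, hence No. {habitat=desert, age=4, mass=34} — age = 4, hence No.

No, No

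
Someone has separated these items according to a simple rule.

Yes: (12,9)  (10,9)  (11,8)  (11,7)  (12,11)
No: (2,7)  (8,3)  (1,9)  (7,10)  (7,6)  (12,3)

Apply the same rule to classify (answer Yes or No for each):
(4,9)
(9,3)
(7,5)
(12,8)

Rule: sum ≥ 18. This holds for each 'Yes' example and fails for each 'No' one.
No: (4,9), since 4+9 = 13. No: (9,3), since 9+3 = 12. No: (7,5), since 7+5 = 12. Yes: (12,8), since 12+8 = 20.

No, No, No, Yes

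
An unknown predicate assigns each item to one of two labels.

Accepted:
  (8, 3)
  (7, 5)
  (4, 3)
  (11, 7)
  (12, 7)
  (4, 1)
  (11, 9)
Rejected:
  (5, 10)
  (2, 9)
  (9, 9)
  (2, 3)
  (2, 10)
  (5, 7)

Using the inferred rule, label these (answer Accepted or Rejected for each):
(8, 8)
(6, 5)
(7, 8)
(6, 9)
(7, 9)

Rejected, Accepted, Rejected, Rejected, Rejected

A rule that fits every label: first > second — true of each 'Accepted' example, false of each 'Rejected' one.
(8, 8): 8 = 8, lacks this property → Rejected. (6, 5): 6 > 5, passes → Accepted. (7, 8): 7 < 8, lacks this property → Rejected. (6, 9): 6 < 9, lacks this property → Rejected. (7, 9): 7 < 9, lacks this property → Rejected.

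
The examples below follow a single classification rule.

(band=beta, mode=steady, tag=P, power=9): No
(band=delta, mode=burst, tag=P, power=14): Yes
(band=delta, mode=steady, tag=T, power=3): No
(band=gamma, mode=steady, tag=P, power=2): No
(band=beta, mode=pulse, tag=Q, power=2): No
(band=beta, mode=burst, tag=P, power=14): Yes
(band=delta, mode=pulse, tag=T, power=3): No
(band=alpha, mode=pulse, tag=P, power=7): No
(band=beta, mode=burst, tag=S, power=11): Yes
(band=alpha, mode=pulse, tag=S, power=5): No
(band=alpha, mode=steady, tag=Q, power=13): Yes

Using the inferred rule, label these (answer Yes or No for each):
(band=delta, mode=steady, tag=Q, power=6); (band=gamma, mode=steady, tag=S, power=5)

The classifier is using: power ≥ 11.
(band=delta, mode=steady, tag=Q, power=6): No (power = 6). (band=gamma, mode=steady, tag=S, power=5): No (power = 5).

No, No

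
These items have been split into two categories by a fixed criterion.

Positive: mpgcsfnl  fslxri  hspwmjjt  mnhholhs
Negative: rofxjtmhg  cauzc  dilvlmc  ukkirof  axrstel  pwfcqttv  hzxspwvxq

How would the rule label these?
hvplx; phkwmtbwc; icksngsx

'Positive' ⟺ even length AND contains 's'.

Negative, Negative, Positive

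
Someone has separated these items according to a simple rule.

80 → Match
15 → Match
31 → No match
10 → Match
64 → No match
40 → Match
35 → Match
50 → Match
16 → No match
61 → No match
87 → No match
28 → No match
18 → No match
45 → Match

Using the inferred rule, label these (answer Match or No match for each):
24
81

No match, No match

Every 'Match' example satisfies: multiple of 5. None of the 'No match' examples do.
24: 24 = 5·4 + 4, lacks this property → No match. 81: 81 = 5·16 + 1, lacks this property → No match.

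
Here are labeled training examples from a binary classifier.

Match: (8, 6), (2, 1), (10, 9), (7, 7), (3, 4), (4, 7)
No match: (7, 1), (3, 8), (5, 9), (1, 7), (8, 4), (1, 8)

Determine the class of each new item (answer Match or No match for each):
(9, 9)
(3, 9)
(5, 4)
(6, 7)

Match, No match, Match, Match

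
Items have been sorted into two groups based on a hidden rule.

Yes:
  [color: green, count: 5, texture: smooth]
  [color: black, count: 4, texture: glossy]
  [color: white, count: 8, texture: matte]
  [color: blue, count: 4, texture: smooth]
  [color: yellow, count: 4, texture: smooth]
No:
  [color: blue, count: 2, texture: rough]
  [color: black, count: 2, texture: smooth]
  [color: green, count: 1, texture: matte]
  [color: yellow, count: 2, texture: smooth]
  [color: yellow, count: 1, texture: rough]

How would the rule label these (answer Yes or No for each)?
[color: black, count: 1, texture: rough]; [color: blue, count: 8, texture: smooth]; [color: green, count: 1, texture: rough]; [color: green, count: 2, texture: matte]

A rule that fits every label: count ≥ 4 — true of each 'Yes' example, false of each 'No' one.
[color: black, count: 1, texture: rough] → count = 1 → No.
[color: blue, count: 8, texture: smooth] → count = 8 → Yes.
[color: green, count: 1, texture: rough] → count = 1 → No.
[color: green, count: 2, texture: matte] → count = 2 → No.

No, Yes, No, No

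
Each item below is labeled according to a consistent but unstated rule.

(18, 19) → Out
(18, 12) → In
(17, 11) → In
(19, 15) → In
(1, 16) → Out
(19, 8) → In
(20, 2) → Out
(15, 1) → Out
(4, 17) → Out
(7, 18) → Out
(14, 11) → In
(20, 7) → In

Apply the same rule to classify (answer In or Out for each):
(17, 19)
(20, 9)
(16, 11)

Out, In, In

All 'In' examples share one property — first > second AND sum ≥ 25 — and every 'Out' example lacks it.
(17, 19) — 17 < 19, 17+19 = 36, hence Out.
(20, 9) — 20 > 9, 20+9 = 29, hence In.
(16, 11) — 16 > 11, 16+11 = 27, hence In.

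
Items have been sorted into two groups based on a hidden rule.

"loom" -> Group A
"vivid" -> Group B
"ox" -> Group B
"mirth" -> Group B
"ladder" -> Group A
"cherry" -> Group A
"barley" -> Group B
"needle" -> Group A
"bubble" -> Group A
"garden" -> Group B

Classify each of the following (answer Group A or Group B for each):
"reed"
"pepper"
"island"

Group A, Group A, Group B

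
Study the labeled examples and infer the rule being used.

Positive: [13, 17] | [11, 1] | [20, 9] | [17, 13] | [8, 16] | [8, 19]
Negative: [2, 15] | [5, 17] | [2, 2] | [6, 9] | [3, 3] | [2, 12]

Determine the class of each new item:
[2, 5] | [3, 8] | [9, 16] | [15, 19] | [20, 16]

Negative, Negative, Positive, Positive, Positive

The simplest hypothesis consistent with all the labels is: first ≥ 8.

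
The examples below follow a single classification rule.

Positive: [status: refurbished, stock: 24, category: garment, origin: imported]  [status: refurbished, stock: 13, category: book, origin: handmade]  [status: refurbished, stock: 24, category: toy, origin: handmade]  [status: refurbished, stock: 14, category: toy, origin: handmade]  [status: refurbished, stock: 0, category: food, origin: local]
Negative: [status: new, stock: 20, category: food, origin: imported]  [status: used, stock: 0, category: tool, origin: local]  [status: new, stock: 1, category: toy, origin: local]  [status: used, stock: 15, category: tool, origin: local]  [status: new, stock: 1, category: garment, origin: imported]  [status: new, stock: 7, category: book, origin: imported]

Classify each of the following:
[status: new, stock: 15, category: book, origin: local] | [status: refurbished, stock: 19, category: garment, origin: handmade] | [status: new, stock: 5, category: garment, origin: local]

Negative, Positive, Negative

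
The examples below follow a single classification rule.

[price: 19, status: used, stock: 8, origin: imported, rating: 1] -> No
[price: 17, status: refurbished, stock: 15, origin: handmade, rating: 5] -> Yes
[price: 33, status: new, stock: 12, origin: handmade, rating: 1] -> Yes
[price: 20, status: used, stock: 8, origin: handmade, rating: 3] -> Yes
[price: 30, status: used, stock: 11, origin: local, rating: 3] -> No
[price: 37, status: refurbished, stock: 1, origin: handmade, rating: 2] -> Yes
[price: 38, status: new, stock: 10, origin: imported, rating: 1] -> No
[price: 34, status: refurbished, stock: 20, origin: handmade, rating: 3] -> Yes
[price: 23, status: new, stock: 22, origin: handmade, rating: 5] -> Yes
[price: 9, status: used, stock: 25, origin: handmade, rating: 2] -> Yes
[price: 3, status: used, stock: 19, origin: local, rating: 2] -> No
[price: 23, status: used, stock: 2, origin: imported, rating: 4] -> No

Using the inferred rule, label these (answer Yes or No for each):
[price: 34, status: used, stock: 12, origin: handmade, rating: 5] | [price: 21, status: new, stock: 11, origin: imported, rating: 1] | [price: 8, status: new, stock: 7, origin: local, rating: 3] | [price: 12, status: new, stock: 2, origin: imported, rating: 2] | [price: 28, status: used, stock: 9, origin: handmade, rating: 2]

One predicate separates the groups cleanly: origin is handmade.
[price: 34, status: used, stock: 12, origin: handmade, rating: 5] — origin is handmade, hence Yes. [price: 21, status: new, stock: 11, origin: imported, rating: 1] — origin is imported, hence No. [price: 8, status: new, stock: 7, origin: local, rating: 3] — origin is local, hence No. [price: 12, status: new, stock: 2, origin: imported, rating: 2] — origin is imported, hence No. [price: 28, status: used, stock: 9, origin: handmade, rating: 2] — origin is handmade, hence Yes.

Yes, No, No, No, Yes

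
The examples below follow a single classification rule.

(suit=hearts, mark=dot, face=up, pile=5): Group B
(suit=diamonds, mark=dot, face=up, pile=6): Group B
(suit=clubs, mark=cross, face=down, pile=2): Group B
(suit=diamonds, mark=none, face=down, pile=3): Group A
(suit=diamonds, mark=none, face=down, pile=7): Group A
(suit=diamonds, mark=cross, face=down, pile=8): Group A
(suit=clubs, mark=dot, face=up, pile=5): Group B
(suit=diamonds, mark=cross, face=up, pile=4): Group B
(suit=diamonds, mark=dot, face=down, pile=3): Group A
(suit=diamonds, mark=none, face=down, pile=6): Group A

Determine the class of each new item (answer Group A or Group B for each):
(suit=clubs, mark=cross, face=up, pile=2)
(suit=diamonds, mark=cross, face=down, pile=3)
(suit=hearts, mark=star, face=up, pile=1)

Group B, Group A, Group B

One predicate separates the groups cleanly: suit is diamonds AND face is down.
(suit=clubs, mark=cross, face=up, pile=2): suit is clubs, face is up — lacks this property, so Group B. (suit=diamonds, mark=cross, face=down, pile=3): suit is diamonds, face is down — has this property, so Group A. (suit=hearts, mark=star, face=up, pile=1): suit is hearts, face is up — lacks this property, so Group B.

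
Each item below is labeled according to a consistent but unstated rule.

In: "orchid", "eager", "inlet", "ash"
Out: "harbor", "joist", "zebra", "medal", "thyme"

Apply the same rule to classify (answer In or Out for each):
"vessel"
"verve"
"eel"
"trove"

'In' ⟺ starts with a vowel.

Out, Out, In, Out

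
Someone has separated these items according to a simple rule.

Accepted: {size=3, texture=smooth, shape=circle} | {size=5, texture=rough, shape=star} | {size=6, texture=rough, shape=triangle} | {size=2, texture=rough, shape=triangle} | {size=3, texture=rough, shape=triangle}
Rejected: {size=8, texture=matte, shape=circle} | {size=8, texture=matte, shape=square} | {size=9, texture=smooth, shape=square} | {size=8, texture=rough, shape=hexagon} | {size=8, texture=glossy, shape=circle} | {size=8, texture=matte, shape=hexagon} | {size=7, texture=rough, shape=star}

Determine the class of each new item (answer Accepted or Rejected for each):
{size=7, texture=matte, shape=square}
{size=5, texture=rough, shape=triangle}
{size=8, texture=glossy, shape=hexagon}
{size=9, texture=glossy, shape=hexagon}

Every 'Accepted' example satisfies: size ≤ 6. None of the 'Rejected' examples do.

Rejected, Accepted, Rejected, Rejected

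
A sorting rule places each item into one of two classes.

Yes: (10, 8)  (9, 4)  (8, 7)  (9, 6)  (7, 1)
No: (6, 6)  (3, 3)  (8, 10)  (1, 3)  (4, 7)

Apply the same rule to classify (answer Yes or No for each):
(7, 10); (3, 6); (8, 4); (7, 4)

The distinguishing property — first > second — holds for all the 'Yes' cases and none of the 'No' cases.
No: (7, 10), since 7 < 10.
No: (3, 6), since 3 < 6.
Yes: (8, 4), since 8 > 4.
Yes: (7, 4), since 7 > 4.

No, No, Yes, Yes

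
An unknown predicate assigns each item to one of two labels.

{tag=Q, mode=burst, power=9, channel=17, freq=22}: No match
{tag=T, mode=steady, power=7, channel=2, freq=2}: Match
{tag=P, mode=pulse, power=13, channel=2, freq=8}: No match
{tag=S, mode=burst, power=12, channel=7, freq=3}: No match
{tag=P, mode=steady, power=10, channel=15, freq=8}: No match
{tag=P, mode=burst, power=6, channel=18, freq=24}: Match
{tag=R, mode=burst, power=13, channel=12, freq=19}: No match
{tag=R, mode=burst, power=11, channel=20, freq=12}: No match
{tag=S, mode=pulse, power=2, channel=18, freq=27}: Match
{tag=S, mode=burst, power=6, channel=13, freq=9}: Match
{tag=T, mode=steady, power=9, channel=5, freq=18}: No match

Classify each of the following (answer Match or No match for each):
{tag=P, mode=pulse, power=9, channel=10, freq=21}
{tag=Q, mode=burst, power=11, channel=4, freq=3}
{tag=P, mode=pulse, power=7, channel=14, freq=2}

The rule appears to be: power ≤ 7.
{tag=P, mode=pulse, power=9, channel=10, freq=21}: No match (power = 9).
{tag=Q, mode=burst, power=11, channel=4, freq=3}: No match (power = 11).
{tag=P, mode=pulse, power=7, channel=14, freq=2}: Match (power = 7).

No match, No match, Match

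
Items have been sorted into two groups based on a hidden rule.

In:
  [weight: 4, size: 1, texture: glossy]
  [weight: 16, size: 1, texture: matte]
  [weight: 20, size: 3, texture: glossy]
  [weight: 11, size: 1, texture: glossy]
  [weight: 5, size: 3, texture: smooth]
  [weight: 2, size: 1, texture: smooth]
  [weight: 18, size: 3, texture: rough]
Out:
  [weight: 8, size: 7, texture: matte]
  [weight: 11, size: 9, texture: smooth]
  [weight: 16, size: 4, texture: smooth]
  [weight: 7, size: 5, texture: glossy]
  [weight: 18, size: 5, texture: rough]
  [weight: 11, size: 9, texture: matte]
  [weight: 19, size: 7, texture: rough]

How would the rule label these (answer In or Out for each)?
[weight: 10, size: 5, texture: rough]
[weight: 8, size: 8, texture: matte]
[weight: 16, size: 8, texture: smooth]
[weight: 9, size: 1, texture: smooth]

Out, Out, Out, In

One predicate separates the groups cleanly: size ≤ 3.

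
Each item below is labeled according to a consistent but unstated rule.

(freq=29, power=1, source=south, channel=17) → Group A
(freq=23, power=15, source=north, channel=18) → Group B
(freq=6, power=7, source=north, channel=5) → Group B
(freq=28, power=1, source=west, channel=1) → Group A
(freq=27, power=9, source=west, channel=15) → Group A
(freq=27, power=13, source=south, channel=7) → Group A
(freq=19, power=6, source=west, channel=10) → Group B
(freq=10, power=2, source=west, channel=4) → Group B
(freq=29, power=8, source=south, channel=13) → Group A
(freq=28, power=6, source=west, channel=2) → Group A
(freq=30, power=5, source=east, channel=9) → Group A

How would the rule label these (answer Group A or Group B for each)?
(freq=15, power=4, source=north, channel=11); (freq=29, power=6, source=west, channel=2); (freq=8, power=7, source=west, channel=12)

Group B, Group A, Group B

One predicate separates the groups cleanly: freq ≥ 27.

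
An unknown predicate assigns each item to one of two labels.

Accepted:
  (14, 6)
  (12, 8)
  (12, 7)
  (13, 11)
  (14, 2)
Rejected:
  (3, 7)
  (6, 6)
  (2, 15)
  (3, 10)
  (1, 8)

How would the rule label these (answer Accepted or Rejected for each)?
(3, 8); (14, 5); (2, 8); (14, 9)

Rejected, Accepted, Rejected, Accepted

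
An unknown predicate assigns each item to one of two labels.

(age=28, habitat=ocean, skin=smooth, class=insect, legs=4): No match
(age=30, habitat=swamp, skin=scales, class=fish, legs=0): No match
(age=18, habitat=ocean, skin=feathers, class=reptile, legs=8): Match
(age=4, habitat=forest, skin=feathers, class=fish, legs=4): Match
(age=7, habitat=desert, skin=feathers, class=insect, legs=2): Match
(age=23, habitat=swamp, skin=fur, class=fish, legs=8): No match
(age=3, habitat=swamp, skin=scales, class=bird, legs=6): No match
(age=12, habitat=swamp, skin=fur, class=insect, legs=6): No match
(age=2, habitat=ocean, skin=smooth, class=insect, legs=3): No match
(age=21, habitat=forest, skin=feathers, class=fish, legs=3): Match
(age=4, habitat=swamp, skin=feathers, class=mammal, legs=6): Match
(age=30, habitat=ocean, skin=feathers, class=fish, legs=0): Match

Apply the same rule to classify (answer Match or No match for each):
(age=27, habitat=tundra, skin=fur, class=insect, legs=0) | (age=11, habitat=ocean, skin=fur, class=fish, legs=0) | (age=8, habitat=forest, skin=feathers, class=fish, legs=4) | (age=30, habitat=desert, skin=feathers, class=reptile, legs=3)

A rule that fits every label: skin is feathers — true of each 'Match' example, false of each 'No match' one.
No match: (age=27, habitat=tundra, skin=fur, class=insect, legs=0), since skin is fur. No match: (age=11, habitat=ocean, skin=fur, class=fish, legs=0), since skin is fur. Match: (age=8, habitat=forest, skin=feathers, class=fish, legs=4), since skin is feathers. Match: (age=30, habitat=desert, skin=feathers, class=reptile, legs=3), since skin is feathers.

No match, No match, Match, Match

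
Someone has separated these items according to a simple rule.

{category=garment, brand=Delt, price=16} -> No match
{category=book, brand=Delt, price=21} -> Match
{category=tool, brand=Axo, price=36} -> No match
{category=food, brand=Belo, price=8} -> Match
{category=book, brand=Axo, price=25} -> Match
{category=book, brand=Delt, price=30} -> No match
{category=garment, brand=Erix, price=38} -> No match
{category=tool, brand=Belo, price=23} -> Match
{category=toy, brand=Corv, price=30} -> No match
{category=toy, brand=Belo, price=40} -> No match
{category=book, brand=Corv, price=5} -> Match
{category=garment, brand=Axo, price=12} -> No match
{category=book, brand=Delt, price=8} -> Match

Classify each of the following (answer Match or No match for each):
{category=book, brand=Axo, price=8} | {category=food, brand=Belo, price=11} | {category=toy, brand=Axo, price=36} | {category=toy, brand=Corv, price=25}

The pattern is that an item is 'Match' exactly when: category is not garment AND price ≤ 25.
{category=book, brand=Axo, price=8}: category is book, price = 8 — matches, so Match. {category=food, brand=Belo, price=11}: category is food, price = 11 — matches, so Match. {category=toy, brand=Axo, price=36}: category is toy, price = 36 — doesn't qualify, so No match. {category=toy, brand=Corv, price=25}: category is toy, price = 25 — matches, so Match.

Match, Match, No match, Match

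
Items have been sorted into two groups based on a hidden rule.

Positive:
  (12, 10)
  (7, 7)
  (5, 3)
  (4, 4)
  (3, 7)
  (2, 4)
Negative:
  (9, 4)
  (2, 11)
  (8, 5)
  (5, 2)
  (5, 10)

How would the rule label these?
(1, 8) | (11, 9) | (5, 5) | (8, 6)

Negative, Positive, Positive, Positive

The classifier is using: sum is even.
(1, 8): Negative (1+8 = 9). (11, 9): Positive (11+9 = 20). (5, 5): Positive (5+5 = 10). (8, 6): Positive (8+6 = 14).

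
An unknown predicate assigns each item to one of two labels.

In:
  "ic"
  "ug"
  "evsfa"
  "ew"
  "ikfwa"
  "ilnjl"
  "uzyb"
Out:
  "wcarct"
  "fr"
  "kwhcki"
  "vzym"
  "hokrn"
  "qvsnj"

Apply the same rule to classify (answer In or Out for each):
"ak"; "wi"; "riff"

In, Out, Out

'In' ⟺ starts with a vowel.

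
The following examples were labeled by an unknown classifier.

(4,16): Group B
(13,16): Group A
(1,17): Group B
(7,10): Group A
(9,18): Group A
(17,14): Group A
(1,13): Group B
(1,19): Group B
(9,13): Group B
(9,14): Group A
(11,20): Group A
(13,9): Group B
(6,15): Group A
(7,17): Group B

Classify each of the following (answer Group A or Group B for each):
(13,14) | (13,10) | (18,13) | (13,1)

Group A, Group A, Group A, Group B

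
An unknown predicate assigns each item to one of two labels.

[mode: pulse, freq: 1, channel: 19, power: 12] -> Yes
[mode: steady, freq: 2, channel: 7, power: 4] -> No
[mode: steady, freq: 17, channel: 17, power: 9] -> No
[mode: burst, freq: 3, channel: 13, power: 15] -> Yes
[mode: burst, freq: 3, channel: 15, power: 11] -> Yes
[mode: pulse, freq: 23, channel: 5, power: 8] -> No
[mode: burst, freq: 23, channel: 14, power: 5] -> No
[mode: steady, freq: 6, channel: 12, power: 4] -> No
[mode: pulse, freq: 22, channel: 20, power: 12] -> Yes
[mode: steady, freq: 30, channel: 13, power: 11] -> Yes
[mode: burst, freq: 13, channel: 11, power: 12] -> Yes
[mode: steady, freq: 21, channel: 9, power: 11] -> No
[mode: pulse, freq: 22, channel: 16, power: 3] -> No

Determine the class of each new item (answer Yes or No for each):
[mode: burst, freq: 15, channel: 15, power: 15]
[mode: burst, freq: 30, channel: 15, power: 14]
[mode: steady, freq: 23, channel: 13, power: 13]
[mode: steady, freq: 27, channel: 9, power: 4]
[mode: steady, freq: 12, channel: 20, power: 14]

The rule appears to be: power ≥ 11 AND channel ≥ 11.
[mode: burst, freq: 15, channel: 15, power: 15] → power = 15, channel = 15 → Yes. [mode: burst, freq: 30, channel: 15, power: 14] → power = 14, channel = 15 → Yes. [mode: steady, freq: 23, channel: 13, power: 13] → power = 13, channel = 13 → Yes. [mode: steady, freq: 27, channel: 9, power: 4] → power = 4, channel = 9 → No. [mode: steady, freq: 12, channel: 20, power: 14] → power = 14, channel = 20 → Yes.

Yes, Yes, Yes, No, Yes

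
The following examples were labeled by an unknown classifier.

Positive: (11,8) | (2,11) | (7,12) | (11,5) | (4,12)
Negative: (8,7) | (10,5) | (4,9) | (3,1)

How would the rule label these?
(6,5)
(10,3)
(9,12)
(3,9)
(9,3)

Negative, Negative, Positive, Negative, Negative

The distinguishing property — max ≥ 11 — holds for all the 'Positive' cases and none of the 'Negative' cases.
(6,5): Negative (max 6).
(10,3): Negative (max 10).
(9,12): Positive (max 12).
(3,9): Negative (max 9).
(9,3): Negative (max 9).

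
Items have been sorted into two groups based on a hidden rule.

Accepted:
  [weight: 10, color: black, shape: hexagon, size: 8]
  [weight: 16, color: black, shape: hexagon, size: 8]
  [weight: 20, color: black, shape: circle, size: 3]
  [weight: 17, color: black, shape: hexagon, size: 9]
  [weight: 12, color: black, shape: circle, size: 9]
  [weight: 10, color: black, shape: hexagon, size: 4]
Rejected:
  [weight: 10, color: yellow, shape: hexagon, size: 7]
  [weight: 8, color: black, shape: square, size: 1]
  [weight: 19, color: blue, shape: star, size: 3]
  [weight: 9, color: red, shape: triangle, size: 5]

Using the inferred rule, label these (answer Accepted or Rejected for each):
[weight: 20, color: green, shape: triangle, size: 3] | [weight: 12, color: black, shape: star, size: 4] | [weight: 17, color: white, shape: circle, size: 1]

Rejected, Accepted, Rejected

The simplest hypothesis consistent with all the labels is: color is black AND size ≥ 3.
[weight: 20, color: green, shape: triangle, size: 3]: Rejected (color is green, size = 3).
[weight: 12, color: black, shape: star, size: 4]: Accepted (color is black, size = 4).
[weight: 17, color: white, shape: circle, size: 1]: Rejected (color is white, size = 1).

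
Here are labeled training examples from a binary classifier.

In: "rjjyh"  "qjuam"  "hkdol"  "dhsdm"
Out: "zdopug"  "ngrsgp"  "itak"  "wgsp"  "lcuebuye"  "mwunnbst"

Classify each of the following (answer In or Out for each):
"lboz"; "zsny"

A rule that fits every label: odd length — true of each 'In' example, false of each 'Out' one.

Out, Out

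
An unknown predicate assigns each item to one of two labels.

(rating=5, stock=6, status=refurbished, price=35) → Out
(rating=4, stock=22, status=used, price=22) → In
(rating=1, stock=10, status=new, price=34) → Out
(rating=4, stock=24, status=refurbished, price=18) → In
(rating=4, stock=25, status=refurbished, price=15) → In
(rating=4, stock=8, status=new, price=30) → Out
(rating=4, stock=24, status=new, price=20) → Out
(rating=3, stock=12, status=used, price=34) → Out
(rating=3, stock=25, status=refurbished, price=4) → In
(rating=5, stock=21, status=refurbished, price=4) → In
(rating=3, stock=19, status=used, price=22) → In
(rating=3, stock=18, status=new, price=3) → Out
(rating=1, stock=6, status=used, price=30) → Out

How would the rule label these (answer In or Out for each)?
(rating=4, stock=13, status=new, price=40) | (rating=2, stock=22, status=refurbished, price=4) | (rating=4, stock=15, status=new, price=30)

All 'In' examples share one property — price ≠ 20 AND stock ≥ 19 — and every 'Out' example lacks it.
Out: (rating=4, stock=13, status=new, price=40), since price = 40, stock = 13. In: (rating=2, stock=22, status=refurbished, price=4), since price = 4, stock = 22. Out: (rating=4, stock=15, status=new, price=30), since price = 30, stock = 15.

Out, In, Out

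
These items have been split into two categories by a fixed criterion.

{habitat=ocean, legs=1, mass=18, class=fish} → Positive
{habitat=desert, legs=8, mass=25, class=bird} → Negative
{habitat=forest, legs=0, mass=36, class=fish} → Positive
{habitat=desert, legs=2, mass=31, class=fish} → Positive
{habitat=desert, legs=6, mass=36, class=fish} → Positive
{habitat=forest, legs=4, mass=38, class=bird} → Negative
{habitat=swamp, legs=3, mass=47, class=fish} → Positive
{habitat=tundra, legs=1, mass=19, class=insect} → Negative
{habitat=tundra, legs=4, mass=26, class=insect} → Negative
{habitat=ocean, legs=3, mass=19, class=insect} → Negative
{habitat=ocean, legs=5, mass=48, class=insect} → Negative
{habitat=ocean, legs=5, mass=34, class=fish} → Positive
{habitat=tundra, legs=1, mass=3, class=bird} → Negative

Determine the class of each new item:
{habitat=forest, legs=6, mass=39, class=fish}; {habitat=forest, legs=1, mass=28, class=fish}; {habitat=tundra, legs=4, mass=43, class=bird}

Positive, Positive, Negative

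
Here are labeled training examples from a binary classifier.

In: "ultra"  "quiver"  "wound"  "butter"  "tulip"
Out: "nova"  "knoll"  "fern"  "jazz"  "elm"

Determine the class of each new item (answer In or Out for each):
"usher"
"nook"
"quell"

In, Out, In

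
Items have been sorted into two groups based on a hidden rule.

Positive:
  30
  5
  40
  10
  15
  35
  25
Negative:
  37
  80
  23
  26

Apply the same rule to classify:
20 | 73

The pattern is that an item is 'Positive' exactly when: multiple of 5 AND at most 40.
Positive: 20, since 20 = 5·4, 20 ≤ 40. Negative: 73, since 73 = 5·14 + 3, 73 > 40.

Positive, Negative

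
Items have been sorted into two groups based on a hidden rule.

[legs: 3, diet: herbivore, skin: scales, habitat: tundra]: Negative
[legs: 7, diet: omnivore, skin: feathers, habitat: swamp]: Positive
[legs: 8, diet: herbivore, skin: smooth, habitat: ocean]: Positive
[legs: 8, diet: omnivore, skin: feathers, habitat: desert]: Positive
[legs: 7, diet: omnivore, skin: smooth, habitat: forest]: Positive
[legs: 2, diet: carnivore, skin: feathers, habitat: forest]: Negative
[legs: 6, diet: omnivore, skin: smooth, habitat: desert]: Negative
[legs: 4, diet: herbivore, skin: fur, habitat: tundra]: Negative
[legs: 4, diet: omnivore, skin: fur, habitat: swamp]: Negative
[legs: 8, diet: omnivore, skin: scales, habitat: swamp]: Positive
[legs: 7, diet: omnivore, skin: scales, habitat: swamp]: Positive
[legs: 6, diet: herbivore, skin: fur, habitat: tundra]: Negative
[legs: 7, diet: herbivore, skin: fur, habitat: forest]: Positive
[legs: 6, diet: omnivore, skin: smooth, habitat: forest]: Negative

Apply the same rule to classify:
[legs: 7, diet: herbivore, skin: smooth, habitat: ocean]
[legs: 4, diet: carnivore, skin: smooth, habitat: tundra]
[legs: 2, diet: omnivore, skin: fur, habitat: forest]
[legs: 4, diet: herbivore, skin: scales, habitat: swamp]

Positive, Negative, Negative, Negative

Rule: legs ≥ 7. This holds for each 'Positive' example and fails for each 'Negative' one.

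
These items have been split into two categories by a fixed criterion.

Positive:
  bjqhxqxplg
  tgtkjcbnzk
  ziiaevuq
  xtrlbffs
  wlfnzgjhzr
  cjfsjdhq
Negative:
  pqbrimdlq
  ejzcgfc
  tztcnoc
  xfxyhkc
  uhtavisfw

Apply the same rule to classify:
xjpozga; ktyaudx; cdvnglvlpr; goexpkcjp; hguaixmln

Checking candidate rules against both groups, what survives is: even length.
xjpozga: length 7 — does not pass, so Negative. ktyaudx: length 7 — does not pass, so Negative. cdvnglvlpr: length 10 — satisfies this, so Positive. goexpkcjp: length 9 — does not pass, so Negative. hguaixmln: length 9 — does not pass, so Negative.

Negative, Negative, Positive, Negative, Negative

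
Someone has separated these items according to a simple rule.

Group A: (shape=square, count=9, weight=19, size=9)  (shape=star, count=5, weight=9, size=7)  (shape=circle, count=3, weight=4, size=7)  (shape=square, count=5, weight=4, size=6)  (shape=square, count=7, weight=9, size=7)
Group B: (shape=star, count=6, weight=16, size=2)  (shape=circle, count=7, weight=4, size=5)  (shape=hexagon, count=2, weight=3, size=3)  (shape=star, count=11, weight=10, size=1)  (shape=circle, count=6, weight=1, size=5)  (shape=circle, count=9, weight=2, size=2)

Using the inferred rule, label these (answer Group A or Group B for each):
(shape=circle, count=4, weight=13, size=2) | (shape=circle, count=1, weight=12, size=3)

Group B, Group B

The pattern is that an item is 'Group A' exactly when: size ≥ 6.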